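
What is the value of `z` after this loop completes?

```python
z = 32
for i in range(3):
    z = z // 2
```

Halve 3 times: 32 // 2^3 = 4
`z` takes the values: 32 → 16 → 8 → 4

Answer: 4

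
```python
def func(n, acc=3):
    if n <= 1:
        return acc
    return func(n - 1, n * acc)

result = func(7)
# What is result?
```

Accumulator trace (n, acc): (7, 3) -> (6, 21) -> (5, 126) -> (4, 630) -> (3, 2520) -> (2, 7560) -> (1, 15120) -> return 15120

Answer: 15120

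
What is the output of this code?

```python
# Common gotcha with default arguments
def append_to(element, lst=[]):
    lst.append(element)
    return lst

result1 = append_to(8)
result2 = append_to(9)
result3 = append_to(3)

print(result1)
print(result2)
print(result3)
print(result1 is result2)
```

Key concept: mutable default argument gotcha.
Step by step:
`result1 = append_to(8)` → result1 = [8]
`result2 = append_to(9)` → result1 = [8, 9] (same object as result2); result2 = [8, 9] (same object as result1)
`result3 = append_to(3)` → result1 = [8, 9, 3] (same object as result2, result3); result2 = [8, 9, 3] (same object as result1, result3); result3 = [8, 9, 3] (same object as result1, result2)
`print(result1)` → prints [8, 9, 3]
`print(result2)` → prints [8, 9, 3]
`print(result3)` → prints [8, 9, 3]
`print(result1 is result2)` → prints True

Answer:
[8, 9, 3]
[8, 9, 3]
[8, 9, 3]
True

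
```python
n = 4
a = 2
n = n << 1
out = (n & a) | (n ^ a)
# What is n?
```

Trace:
`n = 4` → n = 4
`a = 2` → a = 2
`n = n << 1` → n = 8
`out = (n & a) | (n ^ a)` → out = 10
So n = 8

Answer: 8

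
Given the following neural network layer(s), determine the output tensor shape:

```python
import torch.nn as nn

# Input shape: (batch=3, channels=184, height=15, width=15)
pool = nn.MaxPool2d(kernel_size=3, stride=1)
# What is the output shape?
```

Input: (3, 184, 15, 15) -> Output: (3, 184, 13, 13)

Answer: (3, 184, 13, 13)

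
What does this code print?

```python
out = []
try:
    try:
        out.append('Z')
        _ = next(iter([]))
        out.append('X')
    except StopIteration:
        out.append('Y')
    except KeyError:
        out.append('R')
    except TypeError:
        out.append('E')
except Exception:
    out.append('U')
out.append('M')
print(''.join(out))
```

Execution trace: 'Z' (inner try body) → 'Y' (inner except StopIteration) → 'M' (after the try/except). Output: ZYM

Answer: ZYM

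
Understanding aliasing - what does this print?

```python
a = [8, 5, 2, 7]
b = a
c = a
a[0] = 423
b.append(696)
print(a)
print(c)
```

Key concept: multiple aliases.
Step by step:
`a = [8, 5, 2, 7]` → a = [8, 5, 2, 7]
`b = a` → b = [8, 5, 2, 7] (same object as a)
`c = a` → c = [8, 5, 2, 7] (same object as a, b)
`a[0] = 423` → a = [423, 5, 2, 7] (same object as b, c); b = [423, 5, 2, 7] (same object as a, c); c = [423, 5, 2, 7] (same object as a, b)
`b.append(696)` → a = [423, 5, 2, 7, 696] (same object as b, c); b = [423, 5, 2, 7, 696] (same object as a, c); c = [423, 5, 2, 7, 696] (same object as a, b)
`print(a)` → prints [423, 5, 2, 7, 696]
`print(c)` → prints [423, 5, 2, 7, 696]

Answer:
[423, 5, 2, 7, 696]
[423, 5, 2, 7, 696]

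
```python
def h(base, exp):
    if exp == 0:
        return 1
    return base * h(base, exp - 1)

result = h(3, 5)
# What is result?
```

h(3, 5) = 3 * 3 * 3 * 3 * 3 = 243

Answer: 243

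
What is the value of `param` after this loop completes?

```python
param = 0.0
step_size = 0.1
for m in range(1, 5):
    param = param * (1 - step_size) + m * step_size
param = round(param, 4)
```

Moving average with lr=0.1
`param` takes the values: 0.0 → 0.1 → 0.29 → 0.561 → 0.9049

Answer: 0.9049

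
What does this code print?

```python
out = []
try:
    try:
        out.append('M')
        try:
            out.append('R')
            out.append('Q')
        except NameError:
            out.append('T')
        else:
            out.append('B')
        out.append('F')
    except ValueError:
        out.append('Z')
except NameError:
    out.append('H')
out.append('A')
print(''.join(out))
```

Execution trace: 'M' (try body) → 'R' (inner try body) → 'Q' (inner try body, no exception) → 'B' (inner else) → 'F' (try body, no exception) → 'A' (after the try/except). Output: MRQBFA

Answer: MRQBFA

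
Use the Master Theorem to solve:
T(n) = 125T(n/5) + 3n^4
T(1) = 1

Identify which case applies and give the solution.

a=125, b=5, f(n)=3n^4. log_5(125) = 3. Since c=4 > 3 and the regularity condition holds (125(n/5)^4 = (125/5^4)n^4 with 125/5^4 < 1), Case 3 applies: T(n) = Θ(f(n)) = O(n^4).

Answer: O(n^4) - Case 3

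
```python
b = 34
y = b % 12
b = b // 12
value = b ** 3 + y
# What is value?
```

Trace:
`b = 34` → b = 34
`y = b % 12` → y = 10
`b = b // 12` → b = 2
`value = b ** 3 + y` → value = 18
So value = 18

Answer: 18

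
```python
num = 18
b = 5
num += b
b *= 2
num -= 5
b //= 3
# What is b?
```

Trace:
`num = 18` → num = 18
`b = 5` → b = 5
`num += b` → num = 23
`b *= 2` → b = 10
`num -= 5` → num = 18
`b //= 3` → b = 3
So b = 3

Answer: 3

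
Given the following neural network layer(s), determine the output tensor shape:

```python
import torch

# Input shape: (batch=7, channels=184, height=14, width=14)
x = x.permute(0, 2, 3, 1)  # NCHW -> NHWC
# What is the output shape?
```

Input: (7, 184, 14, 14) -> Output: (7, 14, 14, 184)

Answer: (7, 14, 14, 184)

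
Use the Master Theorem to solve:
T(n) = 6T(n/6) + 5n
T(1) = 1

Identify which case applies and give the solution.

a=6, b=6, f(n)=5n. log_6(6) = 1. Since c=1 = 1, Case 2 applies: T(n) = Θ(n^log_b(a) · log n) = O(n log n).

Answer: O(n log n) - Case 2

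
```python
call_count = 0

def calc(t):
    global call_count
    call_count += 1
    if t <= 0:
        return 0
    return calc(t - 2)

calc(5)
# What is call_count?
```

Linear recursion stepping by 2: 4 calls from t=5 down to ≤0.

Answer: 4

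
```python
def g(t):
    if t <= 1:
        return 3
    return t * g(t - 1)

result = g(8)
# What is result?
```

g(8) = 8 * 7 * 6 * 5 * 4 * 3 * 2 * 3 = 120960

Answer: 120960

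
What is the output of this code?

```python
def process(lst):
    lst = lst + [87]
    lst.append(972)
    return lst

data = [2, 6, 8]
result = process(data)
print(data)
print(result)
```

Key concept: rebinding parameter vs mutation.
Step by step:
`data = [2, 6, 8]` → data = [2, 6, 8]
`result = process(data)` → result = [2, 6, 8, 87, 972]
`print(data)` → prints [2, 6, 8]
`print(result)` → prints [2, 6, 8, 87, 972]

Answer:
[2, 6, 8]
[2, 6, 8, 87, 972]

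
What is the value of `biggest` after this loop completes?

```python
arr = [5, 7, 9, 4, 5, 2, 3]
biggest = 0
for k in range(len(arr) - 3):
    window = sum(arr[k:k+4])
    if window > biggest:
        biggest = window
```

Max sum of 4-element window in [5, 7, 9, 4, 5, 2, 3]
`biggest` takes the values: 0 → 25

Answer: 25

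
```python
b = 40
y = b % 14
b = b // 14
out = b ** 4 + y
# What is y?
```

Trace:
`b = 40` → b = 40
`y = b % 14` → y = 12
`b = b // 14` → b = 2
`out = b ** 4 + y` → out = 28
So y = 12

Answer: 12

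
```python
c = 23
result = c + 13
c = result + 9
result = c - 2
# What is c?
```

Trace:
`c = 23` → c = 23
`result = c + 13` → result = 36
`c = result + 9` → c = 45
`result = c - 2` → result = 43
So c = 45

Answer: 45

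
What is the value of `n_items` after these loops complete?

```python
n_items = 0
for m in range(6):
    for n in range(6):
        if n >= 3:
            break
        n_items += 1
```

Inner breaks at 3, outer runs 6 times
`n_items` takes the values: 0 → 1 → 2 → 3 → 4 → 5 → 6 → 7 → 8 → 9 → 10 → 11 → 12 → 13 → 14 → 15 → 16 → 17 → 18

Answer: 18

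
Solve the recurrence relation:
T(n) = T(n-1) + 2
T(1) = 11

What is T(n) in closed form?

Unrolling: T(n) = T(1) + 2·(n-1) = 11 + 2(n-1) = 2n + 9.

Answer: T(n) = 2n + 9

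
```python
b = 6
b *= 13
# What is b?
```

Trace:
`b = 6` → b = 6
`b *= 13` → b = 78
So b = 78

Answer: 78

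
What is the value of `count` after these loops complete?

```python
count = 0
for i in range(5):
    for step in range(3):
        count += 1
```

5 * 3 = 15
`count` takes the values: 0 → 1 → 2 → 3 → 4 → 5 → 6 → 7 → 8 → 9 → 10 → 11 → 12 → 13 → 14 → 15

Answer: 15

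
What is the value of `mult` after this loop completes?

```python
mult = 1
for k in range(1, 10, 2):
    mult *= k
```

Product of 1, 3, 5, ... up to 9
`mult` takes the values: 1 → 3 → 15 → 105 → 945

Answer: 945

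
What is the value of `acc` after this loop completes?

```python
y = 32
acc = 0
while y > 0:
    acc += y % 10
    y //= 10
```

Sum digits of 32
`acc` takes the values: 0 → 2 → 5

Answer: 5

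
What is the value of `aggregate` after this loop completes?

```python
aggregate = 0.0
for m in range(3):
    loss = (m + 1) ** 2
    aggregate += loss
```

Sum of squared losses 1² + 2² + ... + 3²
`aggregate` takes the values: 0.0 → 1.0 → 5.0 → 14.0

Answer: 14.0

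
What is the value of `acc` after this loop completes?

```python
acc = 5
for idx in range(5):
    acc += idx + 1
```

Start at 5, add 1 to 5 = 20
`acc` takes the values: 5 → 6 → 8 → 11 → 15 → 20

Answer: 20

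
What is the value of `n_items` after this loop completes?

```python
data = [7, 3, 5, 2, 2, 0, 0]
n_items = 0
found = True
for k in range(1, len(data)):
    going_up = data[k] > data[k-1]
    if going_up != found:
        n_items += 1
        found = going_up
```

Count direction changes in [7, 3, 5, 2, 2, 0, 0]
`n_items` takes the values: 0 → 1 → 2 → 3

Answer: 3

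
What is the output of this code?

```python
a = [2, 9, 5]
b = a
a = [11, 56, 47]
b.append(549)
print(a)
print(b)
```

Key concept: rebinding vs mutation: a is rebound to a new list, b still points at the original.
Step by step:
`a = [2, 9, 5]` → a = [2, 9, 5]
`b = a` → b = [2, 9, 5] (same object as a)
`a = [11, 56, 47]` → a = [11, 56, 47]
`b.append(549)` → b = [2, 9, 5, 549]
`print(a)` → prints [11, 56, 47]
`print(b)` → prints [2, 9, 5, 549]

Answer:
[11, 56, 47]
[2, 9, 5, 549]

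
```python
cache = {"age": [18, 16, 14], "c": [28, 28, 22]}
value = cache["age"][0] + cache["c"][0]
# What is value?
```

Trace:
`cache = {"age": [18, 16, 14], "c": [28, 28, 22]}` → cache = {'age': [18, 16, 14], 'c': [28, 28, 22]}
`value = cache["age"][0] + cache["c"][0]` → value = 46
So value = 46

Answer: 46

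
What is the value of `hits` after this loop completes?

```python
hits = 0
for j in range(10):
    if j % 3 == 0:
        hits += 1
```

Count numbers divisible by 3 in range(10)
`hits` takes the values: 0 → 1 → 2 → 3 → 4

Answer: 4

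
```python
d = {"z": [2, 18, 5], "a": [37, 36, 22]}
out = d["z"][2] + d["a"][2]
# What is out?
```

Trace:
`d = {"z": [2, 18, 5], "a": [37, 36, 22]}` → d = {'z': [2, 18, 5], 'a': [37, 36, 22]}
`out = d["z"][2] + d["a"][2]` → out = 27
So out = 27

Answer: 27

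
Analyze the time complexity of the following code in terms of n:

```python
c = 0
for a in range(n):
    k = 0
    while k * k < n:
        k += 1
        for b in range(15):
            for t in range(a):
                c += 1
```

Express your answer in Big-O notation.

Each loop level contributes: n × √n × 1 × n. Multiplying the contributions gives O(n^2√n).

Answer: O(n^2√n)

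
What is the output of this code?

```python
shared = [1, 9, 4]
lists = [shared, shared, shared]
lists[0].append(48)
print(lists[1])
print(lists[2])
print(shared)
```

Key concept: list of same reference.
Step by step:
`shared = [1, 9, 4]` → shared = [1, 9, 4]
`lists = [shared, shared, shared]` → lists = [[1, 9, 4], [1, 9, 4], [1, 9, 4]]
`lists[0].append(48)` → shared = [1, 9, 4, 48]; lists = [[1, 9, 4, 48], [1, 9, 4, 48], [1, 9, 4, 48]]
`print(lists[1])` → prints [1, 9, 4, 48]
`print(lists[2])` → prints [1, 9, 4, 48]
`print(shared)` → prints [1, 9, 4, 48]

Answer:
[1, 9, 4, 48]
[1, 9, 4, 48]
[1, 9, 4, 48]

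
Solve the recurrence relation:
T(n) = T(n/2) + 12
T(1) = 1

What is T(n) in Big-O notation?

Each step divides n by 2 and adds 12. After log_2(n) steps we reach T(1)=1. So T(n) = 12·log_2(n) + 1 = O(log n).

Answer: O(log n)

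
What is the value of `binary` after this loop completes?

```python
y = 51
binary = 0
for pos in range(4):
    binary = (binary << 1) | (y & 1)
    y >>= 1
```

Reverse lowest 4 bits of 51
`binary` takes the values: 0 → 1 → 3 → 6 → 12

Answer: 12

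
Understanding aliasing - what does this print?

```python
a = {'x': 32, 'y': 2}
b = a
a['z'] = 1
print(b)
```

Key concept: dict aliasing.
Step by step:
`a = {'x': 32, 'y': 2}` → a = {'x': 32, 'y': 2}
`b = a` → b = {'x': 32, 'y': 2} (same object as a)
`a['z'] = 1` → a = {'x': 32, 'y': 2, 'z': 1} (same object as b); b = {'x': 32, 'y': 2, 'z': 1} (same object as a)
`print(b)` → prints {'x': 32, 'y': 2, 'z': 1}

Answer: {'x': 32, 'y': 2, 'z': 1}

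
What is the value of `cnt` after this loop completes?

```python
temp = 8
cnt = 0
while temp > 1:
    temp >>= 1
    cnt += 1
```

Count right shifts until 1
`cnt` takes the values: 0 → 1 → 2 → 3

Answer: 3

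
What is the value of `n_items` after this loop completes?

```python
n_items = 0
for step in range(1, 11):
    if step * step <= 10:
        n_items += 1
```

Count numbers where step² ≤ 10
`n_items` takes the values: 0 → 1 → 2 → 3

Answer: 3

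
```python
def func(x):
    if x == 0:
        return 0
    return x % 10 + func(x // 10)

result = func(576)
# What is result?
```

Sum of digits of 576: 6 + 7 + 5 = 18

Answer: 18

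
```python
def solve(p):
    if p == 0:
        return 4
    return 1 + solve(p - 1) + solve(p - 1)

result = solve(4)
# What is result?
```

solve(p) = 1 + 2·solve(p-1), solve(0)=4. Closed form: (4+1)·2^4 - 1 = 79.

Answer: 79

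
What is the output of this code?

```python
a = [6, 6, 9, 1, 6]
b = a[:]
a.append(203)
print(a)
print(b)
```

Key concept: slice [:] creates copy.
Step by step:
`a = [6, 6, 9, 1, 6]` → a = [6, 6, 9, 1, 6]
`b = a[:]` → b = [6, 6, 9, 1, 6]
`a.append(203)` → a = [6, 6, 9, 1, 6, 203]
`print(a)` → prints [6, 6, 9, 1, 6, 203]
`print(b)` → prints [6, 6, 9, 1, 6]

Answer:
[6, 6, 9, 1, 6, 203]
[6, 6, 9, 1, 6]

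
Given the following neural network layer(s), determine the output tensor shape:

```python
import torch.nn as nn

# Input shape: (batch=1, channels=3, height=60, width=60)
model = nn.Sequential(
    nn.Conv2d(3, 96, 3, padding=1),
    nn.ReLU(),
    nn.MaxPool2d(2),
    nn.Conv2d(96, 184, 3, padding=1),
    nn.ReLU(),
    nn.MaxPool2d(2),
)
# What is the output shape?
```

Input: (1, 3, 60, 60) -> after first Conv2d: (1, 96, 60, 60) -> after first MaxPool2d: (1, 96, 30, 30) -> after second Conv2d: (1, 184, 30, 30) -> Output: (1, 184, 15, 15)

Answer: (1, 184, 15, 15)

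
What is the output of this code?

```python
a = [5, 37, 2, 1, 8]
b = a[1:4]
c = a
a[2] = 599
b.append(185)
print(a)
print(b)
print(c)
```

Key concept: slice vs alias.
Step by step:
`a = [5, 37, 2, 1, 8]` → a = [5, 37, 2, 1, 8]
`b = a[1:4]` → b = [37, 2, 1]
`c = a` → c = [5, 37, 2, 1, 8] (same object as a)
`a[2] = 599` → a = [5, 37, 599, 1, 8] (same object as c); c = [5, 37, 599, 1, 8] (same object as a)
`b.append(185)` → b = [37, 2, 1, 185]
`print(a)` → prints [5, 37, 599, 1, 8]
`print(b)` → prints [37, 2, 1, 185]
`print(c)` → prints [5, 37, 599, 1, 8]

Answer:
[5, 37, 599, 1, 8]
[37, 2, 1, 185]
[5, 37, 599, 1, 8]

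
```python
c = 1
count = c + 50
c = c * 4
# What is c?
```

Trace:
`c = 1` → c = 1
`count = c + 50` → count = 51
`c = c * 4` → c = 4
So c = 4

Answer: 4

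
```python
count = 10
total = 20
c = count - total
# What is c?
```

Trace:
`count = 10` → count = 10
`total = 20` → total = 20
`c = count - total` → c = -10
So c = -10

Answer: -10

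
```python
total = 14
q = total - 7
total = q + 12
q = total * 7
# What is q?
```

Trace:
`total = 14` → total = 14
`q = total - 7` → q = 7
`total = q + 12` → total = 19
`q = total * 7` → q = 133
So q = 133

Answer: 133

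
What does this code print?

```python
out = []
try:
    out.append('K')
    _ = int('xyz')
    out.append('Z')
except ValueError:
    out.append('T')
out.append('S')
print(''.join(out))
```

Execution trace: 'K' (try body) → 'T' (except ValueError) → 'S' (after the try/except). Output: KTS

Answer: KTS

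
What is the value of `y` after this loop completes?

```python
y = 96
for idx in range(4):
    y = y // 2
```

Halve 4 times: 96 // 2^4 = 6
`y` takes the values: 96 → 48 → 24 → 12 → 6

Answer: 6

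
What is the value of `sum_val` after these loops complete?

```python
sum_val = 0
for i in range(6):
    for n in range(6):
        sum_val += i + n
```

Sum of all i+n for i,n in 6x6
`sum_val` takes the values: 0 → 1 → 3 → 6 → 10 → 15 → 16 → 18 → 21 → 25 → 30 → 36 → 38 → 41 → 45 → 50 → 56 → 63 → 66 → 70 → 75 → 81 → 88 → 96 → 100 → 105 → 111 → 118 → 126 → 135 → 140 → 146 → 153 → 161 → 170 → 180

Answer: 180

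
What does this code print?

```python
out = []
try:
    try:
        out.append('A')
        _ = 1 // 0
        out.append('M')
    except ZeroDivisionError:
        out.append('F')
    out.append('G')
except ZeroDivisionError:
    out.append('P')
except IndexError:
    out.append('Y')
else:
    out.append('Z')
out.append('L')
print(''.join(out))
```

Execution trace: 'A' (inner try body) → 'F' (inner except ZeroDivisionError) → 'G' (try body, no exception) → 'Z' (else) → 'L' (after the try/except). Output: AFGZL

Answer: AFGZL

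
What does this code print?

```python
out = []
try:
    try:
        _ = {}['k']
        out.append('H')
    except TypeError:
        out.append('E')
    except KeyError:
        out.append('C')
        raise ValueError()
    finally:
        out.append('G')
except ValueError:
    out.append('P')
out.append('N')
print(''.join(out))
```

Execution trace: 'C' (inner except KeyError) → 'G' (inner finally) → 'P' (outer except ValueError) → 'N' (after the try/except). Output: CGPN

Answer: CGPN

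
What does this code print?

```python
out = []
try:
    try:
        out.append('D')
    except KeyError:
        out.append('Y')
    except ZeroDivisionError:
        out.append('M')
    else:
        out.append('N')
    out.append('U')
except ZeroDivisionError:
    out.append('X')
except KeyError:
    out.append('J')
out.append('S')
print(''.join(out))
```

Execution trace: 'D' (inner try body, no exception) → 'N' (inner else) → 'U' (try body, no exception) → 'S' (after the try/except). Output: DNUS

Answer: DNUS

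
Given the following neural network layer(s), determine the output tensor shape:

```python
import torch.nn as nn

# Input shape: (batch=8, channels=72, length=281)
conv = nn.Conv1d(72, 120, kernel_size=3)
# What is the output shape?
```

Input: (8, 72, 281) -> Output: (8, 120, 279)

Answer: (8, 120, 279)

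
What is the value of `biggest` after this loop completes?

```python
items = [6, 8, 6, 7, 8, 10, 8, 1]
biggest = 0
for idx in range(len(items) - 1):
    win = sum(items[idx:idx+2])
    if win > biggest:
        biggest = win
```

Max sum of 2-element window in [6, 8, 6, 7, 8, 10, 8, 1]
`biggest` takes the values: 0 → 14 → 15 → 18

Answer: 18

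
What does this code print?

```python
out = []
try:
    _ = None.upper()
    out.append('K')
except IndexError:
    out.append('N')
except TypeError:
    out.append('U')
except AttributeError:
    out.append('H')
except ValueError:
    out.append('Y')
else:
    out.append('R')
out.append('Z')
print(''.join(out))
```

Execution trace: 'H' (except AttributeError) → 'Z' (after the try/except). Output: HZ

Answer: HZ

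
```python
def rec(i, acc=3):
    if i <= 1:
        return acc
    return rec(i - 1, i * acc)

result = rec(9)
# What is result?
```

Accumulator trace (n, acc): (9, 3) -> (8, 27) -> (7, 216) -> (6, 1512) -> (5, 9072) -> (4, 45360) -> (3, 181440) -> (2, 544320) -> (1, 1088640) -> return 1088640

Answer: 1088640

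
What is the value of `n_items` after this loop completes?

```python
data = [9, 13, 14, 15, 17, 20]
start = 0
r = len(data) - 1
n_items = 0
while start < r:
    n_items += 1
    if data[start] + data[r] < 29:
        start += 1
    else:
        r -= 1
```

Steps to find pair summing to 29
`n_items` takes the values: 0 → 1 → 2 → 3 → 4 → 5

Answer: 5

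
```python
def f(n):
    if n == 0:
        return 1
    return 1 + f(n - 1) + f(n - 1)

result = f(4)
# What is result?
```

f(n) = 1 + 2·f(n-1), f(0)=1. Closed form: (1+1)·2^4 - 1 = 31.

Answer: 31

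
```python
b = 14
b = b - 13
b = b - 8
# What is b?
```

Trace:
`b = 14` → b = 14
`b = b - 13` → b = 1
`b = b - 8` → b = -7
So b = -7

Answer: -7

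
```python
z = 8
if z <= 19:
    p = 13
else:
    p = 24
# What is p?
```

Trace:
`z = 8` → z = 8
`if z <= 19: ...` → z <= 19 is True → p = 13
So p = 13

Answer: 13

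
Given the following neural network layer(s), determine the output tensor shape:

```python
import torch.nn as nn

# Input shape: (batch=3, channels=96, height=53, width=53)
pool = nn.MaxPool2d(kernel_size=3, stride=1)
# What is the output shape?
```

Input: (3, 96, 53, 53) -> Output: (3, 96, 51, 51)

Answer: (3, 96, 51, 51)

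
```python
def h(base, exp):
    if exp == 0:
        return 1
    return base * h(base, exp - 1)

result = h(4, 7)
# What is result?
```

h(4, 7) = 4 * 4 * 4 * 4 * 4 * 4 * 4 = 16384

Answer: 16384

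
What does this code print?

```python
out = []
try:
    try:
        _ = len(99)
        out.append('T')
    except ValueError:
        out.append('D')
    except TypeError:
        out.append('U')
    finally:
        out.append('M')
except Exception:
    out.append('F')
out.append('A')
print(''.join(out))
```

Execution trace: 'U' (inner except TypeError) → 'M' (inner finally) → 'A' (after the try/except). Output: UMA

Answer: UMA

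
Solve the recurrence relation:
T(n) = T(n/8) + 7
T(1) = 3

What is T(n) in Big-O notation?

Each step divides n by 8 and adds 7. After log_8(n) steps we reach T(1)=3. So T(n) = 7·log_8(n) + 3 = O(log n).

Answer: O(log n)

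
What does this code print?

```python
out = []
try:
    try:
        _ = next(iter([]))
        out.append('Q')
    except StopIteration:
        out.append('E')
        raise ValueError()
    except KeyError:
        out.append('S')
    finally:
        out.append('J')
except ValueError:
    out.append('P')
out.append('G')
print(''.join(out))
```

Execution trace: 'E' (inner except StopIteration) → 'J' (inner finally) → 'P' (outer except ValueError) → 'G' (after the try/except). Output: EJPG

Answer: EJPG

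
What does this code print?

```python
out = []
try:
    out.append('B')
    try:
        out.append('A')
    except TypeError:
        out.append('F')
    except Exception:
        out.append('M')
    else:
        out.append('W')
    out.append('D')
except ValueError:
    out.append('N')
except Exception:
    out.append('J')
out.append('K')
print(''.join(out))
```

Execution trace: 'B' (try body) → 'A' (inner try body, no exception) → 'W' (inner else) → 'D' (try body, no exception) → 'K' (after the try/except). Output: BAWDK

Answer: BAWDK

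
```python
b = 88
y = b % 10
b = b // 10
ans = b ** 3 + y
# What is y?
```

Trace:
`b = 88` → b = 88
`y = b % 10` → y = 8
`b = b // 10` → b = 8
`ans = b ** 3 + y` → ans = 520
So y = 8

Answer: 8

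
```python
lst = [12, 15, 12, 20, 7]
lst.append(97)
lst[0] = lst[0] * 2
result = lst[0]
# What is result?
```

Trace:
`lst = [12, 15, 12, 20, 7]` → lst = [12, 15, 12, 20, 7]
`lst.append(97)` → lst = [12, 15, 12, 20, 7, 97]
`lst[0] = lst[0] * 2` → lst = [24, 15, 12, 20, 7, 97]
`result = lst[0]` → result = 24
So result = 24

Answer: 24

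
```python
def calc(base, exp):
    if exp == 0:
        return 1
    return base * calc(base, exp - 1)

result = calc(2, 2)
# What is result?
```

calc(2, 2) = 2 * 2 = 4

Answer: 4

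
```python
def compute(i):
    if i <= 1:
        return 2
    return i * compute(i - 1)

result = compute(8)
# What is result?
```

compute(8) = 8 * 7 * 6 * 5 * 4 * 3 * 2 * 2 = 80640

Answer: 80640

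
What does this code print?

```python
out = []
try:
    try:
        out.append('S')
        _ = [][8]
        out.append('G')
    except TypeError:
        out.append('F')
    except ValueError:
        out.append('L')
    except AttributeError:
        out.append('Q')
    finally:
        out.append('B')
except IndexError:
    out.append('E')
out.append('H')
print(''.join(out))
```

Execution trace: 'S' (try body) → 'B' (finally) → 'E' (outer except IndexError) → 'H' (after the try/except). Output: SBEH

Answer: SBEH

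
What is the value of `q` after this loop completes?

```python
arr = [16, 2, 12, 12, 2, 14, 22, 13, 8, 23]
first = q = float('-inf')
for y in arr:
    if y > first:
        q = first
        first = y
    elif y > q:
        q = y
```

Second largest (with repeats) in [16, 2, 12, 12, 2, 14, 22, 13, 8, 23]
`q` takes the values: -inf → 2 → 12 → 14 → 16 → 22

Answer: 22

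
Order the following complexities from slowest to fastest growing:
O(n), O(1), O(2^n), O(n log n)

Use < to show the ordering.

Ordered by growth rate: O(1) < O(n) < O(n log n) < O(2^n)

Answer: O(1) < O(n) < O(n log n) < O(2^n)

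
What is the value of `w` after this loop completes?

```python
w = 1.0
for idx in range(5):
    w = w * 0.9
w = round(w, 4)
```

Exponential decay: 1.0 * 0.9^5
`w` takes the values: 1.0 → 0.9 → 0.81 → 0.729 → 0.6561 → 0.59049 → 0.5905

Answer: 0.5905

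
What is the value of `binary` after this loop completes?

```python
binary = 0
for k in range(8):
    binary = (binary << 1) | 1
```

Build 8 consecutive 1-bits: 0b11111111
`binary` takes the values: 0 → 1 → 3 → 7 → 15 → 31 → 63 → 127 → 255

Answer: 255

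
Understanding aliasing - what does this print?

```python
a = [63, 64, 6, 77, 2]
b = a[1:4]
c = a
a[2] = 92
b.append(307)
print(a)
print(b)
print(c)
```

Key concept: slice vs alias.
Step by step:
`a = [63, 64, 6, 77, 2]` → a = [63, 64, 6, 77, 2]
`b = a[1:4]` → b = [64, 6, 77]
`c = a` → c = [63, 64, 6, 77, 2] (same object as a)
`a[2] = 92` → a = [63, 64, 92, 77, 2] (same object as c); c = [63, 64, 92, 77, 2] (same object as a)
`b.append(307)` → b = [64, 6, 77, 307]
`print(a)` → prints [63, 64, 92, 77, 2]
`print(b)` → prints [64, 6, 77, 307]
`print(c)` → prints [63, 64, 92, 77, 2]

Answer:
[63, 64, 92, 77, 2]
[64, 6, 77, 307]
[63, 64, 92, 77, 2]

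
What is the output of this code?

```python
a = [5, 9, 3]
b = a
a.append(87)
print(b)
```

Key concept: basic list aliasing.
Step by step:
`a = [5, 9, 3]` → a = [5, 9, 3]
`b = a` → b = [5, 9, 3] (same object as a)
`a.append(87)` → a = [5, 9, 3, 87] (same object as b); b = [5, 9, 3, 87] (same object as a)
`print(b)` → prints [5, 9, 3, 87]

Answer: [5, 9, 3, 87]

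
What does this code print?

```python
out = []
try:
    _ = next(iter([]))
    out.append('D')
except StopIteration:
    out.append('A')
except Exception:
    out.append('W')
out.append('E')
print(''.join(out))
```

Execution trace: 'A' (except StopIteration) → 'E' (after the try/except). Output: AE

Answer: AE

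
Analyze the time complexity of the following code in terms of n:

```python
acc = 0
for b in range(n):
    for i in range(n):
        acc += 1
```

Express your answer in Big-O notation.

Each loop level contributes: n × n. Multiplying the contributions gives O(n^2).

Answer: O(n^2)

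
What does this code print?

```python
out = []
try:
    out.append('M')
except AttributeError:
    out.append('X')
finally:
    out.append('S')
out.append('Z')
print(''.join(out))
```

Execution trace: 'M' (try body, no exception) → 'S' (finally) → 'Z' (after the try/except). Output: MSZ

Answer: MSZ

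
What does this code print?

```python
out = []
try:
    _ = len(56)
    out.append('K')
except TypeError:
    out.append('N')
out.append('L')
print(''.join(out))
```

Execution trace: 'N' (except TypeError) → 'L' (after the try/except). Output: NL

Answer: NL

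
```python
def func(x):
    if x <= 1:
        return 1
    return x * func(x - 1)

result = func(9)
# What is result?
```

func(9) = 9 * 8 * 7 * 6 * 5 * 4 * 3 * 2 * 1 = 362880

Answer: 362880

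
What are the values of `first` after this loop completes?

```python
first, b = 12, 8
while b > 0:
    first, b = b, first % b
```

GCD of 12 and 8
`first` takes the values: 12 → 8 → 4

Answer: 4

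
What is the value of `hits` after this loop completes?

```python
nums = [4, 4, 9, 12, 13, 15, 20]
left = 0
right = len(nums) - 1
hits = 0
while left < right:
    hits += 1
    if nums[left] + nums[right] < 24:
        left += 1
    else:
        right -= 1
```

Steps to find pair summing to 24
`hits` takes the values: 0 → 1 → 2 → 3 → 4 → 5 → 6

Answer: 6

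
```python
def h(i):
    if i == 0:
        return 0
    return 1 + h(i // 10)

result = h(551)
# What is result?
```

Count of digits of 551: 3

Answer: 3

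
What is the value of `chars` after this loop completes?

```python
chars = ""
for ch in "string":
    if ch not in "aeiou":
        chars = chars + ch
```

Remove vowels from 'string'
`chars` takes the values: "" → "s" → "st" → "str" → "strn" → "strng"

Answer: "strng"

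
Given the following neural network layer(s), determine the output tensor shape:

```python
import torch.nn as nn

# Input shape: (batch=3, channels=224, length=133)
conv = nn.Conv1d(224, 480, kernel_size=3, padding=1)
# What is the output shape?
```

Input: (3, 224, 133) -> Output: (3, 480, 133)

Answer: (3, 480, 133)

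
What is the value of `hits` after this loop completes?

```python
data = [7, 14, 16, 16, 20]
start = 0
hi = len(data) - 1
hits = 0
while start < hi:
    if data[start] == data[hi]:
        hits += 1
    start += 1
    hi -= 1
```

Count matching pairs from ends
`hits` takes the values: 0

Answer: 0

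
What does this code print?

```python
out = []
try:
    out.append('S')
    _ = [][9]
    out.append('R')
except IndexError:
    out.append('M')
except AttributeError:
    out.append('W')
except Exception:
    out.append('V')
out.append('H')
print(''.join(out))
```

Execution trace: 'S' (try body) → 'M' (except IndexError) → 'H' (after the try/except). Output: SMH

Answer: SMH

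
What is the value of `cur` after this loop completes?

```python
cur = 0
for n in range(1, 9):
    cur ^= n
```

XOR of 1 to 8
`cur` takes the values: 0 → 1 → 3 → 0 → 4 → 1 → 7 → 0 → 8

Answer: 8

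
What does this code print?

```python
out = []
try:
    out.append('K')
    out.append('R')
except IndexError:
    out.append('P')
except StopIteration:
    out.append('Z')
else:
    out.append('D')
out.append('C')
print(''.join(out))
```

Execution trace: 'K' (try body) → 'R' (try body, no exception) → 'D' (else) → 'C' (after the try/except). Output: KRDC

Answer: KRDC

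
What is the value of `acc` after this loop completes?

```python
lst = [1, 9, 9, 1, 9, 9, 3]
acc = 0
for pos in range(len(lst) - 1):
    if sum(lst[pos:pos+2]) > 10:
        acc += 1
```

Count windows with sum > 10
`acc` takes the values: 0 → 1 → 2 → 3

Answer: 3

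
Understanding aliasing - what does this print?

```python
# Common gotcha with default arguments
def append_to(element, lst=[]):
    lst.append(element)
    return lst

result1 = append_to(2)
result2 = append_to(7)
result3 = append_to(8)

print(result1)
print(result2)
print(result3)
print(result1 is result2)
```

Key concept: mutable default argument gotcha.
Step by step:
`result1 = append_to(2)` → result1 = [2]
`result2 = append_to(7)` → result1 = [2, 7] (same object as result2); result2 = [2, 7] (same object as result1)
`result3 = append_to(8)` → result1 = [2, 7, 8] (same object as result2, result3); result2 = [2, 7, 8] (same object as result1, result3); result3 = [2, 7, 8] (same object as result1, result2)
`print(result1)` → prints [2, 7, 8]
`print(result2)` → prints [2, 7, 8]
`print(result3)` → prints [2, 7, 8]
`print(result1 is result2)` → prints True

Answer:
[2, 7, 8]
[2, 7, 8]
[2, 7, 8]
True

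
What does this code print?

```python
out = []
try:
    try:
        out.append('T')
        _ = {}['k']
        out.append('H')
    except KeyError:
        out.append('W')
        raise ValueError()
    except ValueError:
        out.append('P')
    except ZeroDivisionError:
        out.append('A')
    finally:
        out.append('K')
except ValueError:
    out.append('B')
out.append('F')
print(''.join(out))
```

Execution trace: 'T' (try body) → 'W' (except KeyError) → 'K' (finally) → 'B' (outer except ValueError) → 'F' (after the try/except). Output: TWKBF

Answer: TWKBF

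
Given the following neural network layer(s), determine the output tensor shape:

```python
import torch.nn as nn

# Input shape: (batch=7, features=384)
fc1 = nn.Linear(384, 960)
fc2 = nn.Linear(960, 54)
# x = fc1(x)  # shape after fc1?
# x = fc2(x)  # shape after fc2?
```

Input: (7, 384) -> after fc1: (7, 960) -> Output: (7, 54)

Answer: (7, 54)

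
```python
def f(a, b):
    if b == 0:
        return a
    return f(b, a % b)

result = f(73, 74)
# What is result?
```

f(73, 74) -> f(74, 73) -> f(73, 1) -> f(1, 0) -> 1

Answer: 1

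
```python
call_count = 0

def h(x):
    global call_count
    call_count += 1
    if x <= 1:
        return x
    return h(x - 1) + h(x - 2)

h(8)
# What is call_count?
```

Calls(x) = 1 + Calls(x-1) + Calls(x-2); Calls(0)=Calls(1)=1. For x=8 this gives 67.

Answer: 67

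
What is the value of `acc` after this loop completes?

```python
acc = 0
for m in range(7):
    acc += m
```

Sum of 0 to 6 = 21
`acc` takes the values: 0 → 1 → 3 → 6 → 10 → 15 → 21

Answer: 21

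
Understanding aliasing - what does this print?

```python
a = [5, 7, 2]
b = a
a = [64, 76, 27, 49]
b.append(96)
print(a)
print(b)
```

Key concept: rebinding vs mutation: a is rebound to a new list, b still points at the original.
Step by step:
`a = [5, 7, 2]` → a = [5, 7, 2]
`b = a` → b = [5, 7, 2] (same object as a)
`a = [64, 76, 27, 49]` → a = [64, 76, 27, 49]
`b.append(96)` → b = [5, 7, 2, 96]
`print(a)` → prints [64, 76, 27, 49]
`print(b)` → prints [5, 7, 2, 96]

Answer:
[64, 76, 27, 49]
[5, 7, 2, 96]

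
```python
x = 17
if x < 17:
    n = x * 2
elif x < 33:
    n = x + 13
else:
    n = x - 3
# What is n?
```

Trace:
`x = 17` → x = 17
`if x < 17: ...` → x < 17 is False, x < 33 is True → n = 30
So n = 30

Answer: 30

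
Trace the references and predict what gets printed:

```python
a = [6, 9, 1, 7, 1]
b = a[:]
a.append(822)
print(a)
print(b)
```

Key concept: slice [:] creates copy.
Step by step:
`a = [6, 9, 1, 7, 1]` → a = [6, 9, 1, 7, 1]
`b = a[:]` → b = [6, 9, 1, 7, 1]
`a.append(822)` → a = [6, 9, 1, 7, 1, 822]
`print(a)` → prints [6, 9, 1, 7, 1, 822]
`print(b)` → prints [6, 9, 1, 7, 1]

Answer:
[6, 9, 1, 7, 1, 822]
[6, 9, 1, 7, 1]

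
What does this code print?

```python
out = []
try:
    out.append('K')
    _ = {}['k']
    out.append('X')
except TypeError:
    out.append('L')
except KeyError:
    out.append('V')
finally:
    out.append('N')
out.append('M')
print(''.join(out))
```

Execution trace: 'K' (try body) → 'V' (except KeyError) → 'N' (finally) → 'M' (after the try/except). Output: KVNM

Answer: KVNM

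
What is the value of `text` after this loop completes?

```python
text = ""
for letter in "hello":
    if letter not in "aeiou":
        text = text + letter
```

Remove vowels from 'hello'
`text` takes the values: "" → "h" → "hl" → "hll"

Answer: "hll"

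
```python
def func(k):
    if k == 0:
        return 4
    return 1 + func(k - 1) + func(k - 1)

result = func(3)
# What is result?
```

func(k) = 1 + 2·func(k-1), func(0)=4. Closed form: (4+1)·2^3 - 1 = 39.

Answer: 39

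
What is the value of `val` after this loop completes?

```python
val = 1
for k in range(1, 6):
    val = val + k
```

Start at 1, add 1 through 5
`val` takes the values: 1 → 2 → 4 → 7 → 11 → 16

Answer: 16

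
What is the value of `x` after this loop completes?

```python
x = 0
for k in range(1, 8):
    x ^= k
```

XOR of 1 to 7
`x` takes the values: 0 → 1 → 3 → 0 → 4 → 1 → 7 → 0

Answer: 0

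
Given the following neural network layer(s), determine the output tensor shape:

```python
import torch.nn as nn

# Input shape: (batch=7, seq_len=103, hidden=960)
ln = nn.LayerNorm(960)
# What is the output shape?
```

Input: (7, 103, 960) -> Output: (7, 103, 960)

Answer: (7, 103, 960)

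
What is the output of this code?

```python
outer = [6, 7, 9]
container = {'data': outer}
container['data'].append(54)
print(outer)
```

Key concept: dict holds reference to list.
Step by step:
`outer = [6, 7, 9]` → outer = [6, 7, 9]
`container = {'data': outer}` → container = {'data': [6, 7, 9]}
`container['data'].append(54)` → outer = [6, 7, 9, 54]; container = {'data': [6, 7, 9, 54]}
`print(outer)` → prints [6, 7, 9, 54]

Answer: [6, 7, 9, 54]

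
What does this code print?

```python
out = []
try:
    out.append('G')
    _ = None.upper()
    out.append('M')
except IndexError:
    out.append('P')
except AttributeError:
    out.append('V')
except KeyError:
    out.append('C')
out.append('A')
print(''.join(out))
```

Execution trace: 'G' (try body) → 'V' (except AttributeError) → 'A' (after the try/except). Output: GVA

Answer: GVA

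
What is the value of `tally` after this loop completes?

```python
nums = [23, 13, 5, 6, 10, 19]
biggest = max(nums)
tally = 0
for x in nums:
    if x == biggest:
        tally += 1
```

Count of max value 23 in [23, 13, 5, 6, 10, 19]
`tally` takes the values: 0 → 1

Answer: 1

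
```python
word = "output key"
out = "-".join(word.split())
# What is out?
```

Trace:
`word = "output key"` → word = 'output key'
`out = "-".join(word.split())` → out = 'output-key'
So out = 'output-key'

Answer: 'output-key'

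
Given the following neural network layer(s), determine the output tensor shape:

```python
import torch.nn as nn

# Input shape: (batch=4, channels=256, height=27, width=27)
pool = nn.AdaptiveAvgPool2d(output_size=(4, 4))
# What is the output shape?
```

Input: (4, 256, 27, 27) -> Output: (4, 256, 4, 4)

Answer: (4, 256, 4, 4)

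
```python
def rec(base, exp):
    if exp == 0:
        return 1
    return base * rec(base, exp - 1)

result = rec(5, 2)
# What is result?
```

rec(5, 2) = 5 * 5 = 25

Answer: 25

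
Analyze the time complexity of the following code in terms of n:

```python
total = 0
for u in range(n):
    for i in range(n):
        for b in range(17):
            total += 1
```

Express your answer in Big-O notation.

Each loop level contributes: n × n × 1. Multiplying the contributions gives O(n^2).

Answer: O(n^2)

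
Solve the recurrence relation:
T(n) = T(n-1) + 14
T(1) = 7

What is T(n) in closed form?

Unrolling: T(n) = T(1) + 14·(n-1) = 7 + 14(n-1) = 14n - 7.

Answer: T(n) = 14n - 7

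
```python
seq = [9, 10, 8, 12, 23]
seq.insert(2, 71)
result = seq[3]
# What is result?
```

Trace:
`seq = [9, 10, 8, 12, 23]` → seq = [9, 10, 8, 12, 23]
`seq.insert(2, 71)` → seq = [9, 10, 71, 8, 12, 23]
`result = seq[3]` → result = 8
So result = 8

Answer: 8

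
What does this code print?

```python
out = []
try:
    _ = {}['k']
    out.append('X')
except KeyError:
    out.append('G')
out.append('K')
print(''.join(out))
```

Execution trace: 'G' (except KeyError) → 'K' (after the try/except). Output: GK

Answer: GK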